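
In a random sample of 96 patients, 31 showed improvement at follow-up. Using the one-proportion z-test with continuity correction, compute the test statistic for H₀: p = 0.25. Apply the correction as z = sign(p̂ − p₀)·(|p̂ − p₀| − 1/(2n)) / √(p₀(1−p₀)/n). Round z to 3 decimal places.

z = 1.532

p̂ = 31/96 = 0.32292. p̂ − p₀ = 0.072917.
Continuity correction 1/(2n) = 1/192 = 0.005208.
Corrected numerator: |0.072917| − 0.005208 = 0.067709.
Null standard error: √(0.25·0.75/96) = √0.001953125 = 0.044194.
z = +0.067709/0.044194 = 1.532.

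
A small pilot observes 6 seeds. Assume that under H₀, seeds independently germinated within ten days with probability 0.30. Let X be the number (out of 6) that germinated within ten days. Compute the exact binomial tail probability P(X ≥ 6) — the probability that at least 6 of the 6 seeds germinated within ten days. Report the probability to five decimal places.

X ~ Binomial(n=6, p=0.30).
P(X ≥ 6) = C(6,6)·0.30^6·0.70^0.
= 0.000729 = 0.00073.

P = 0.00073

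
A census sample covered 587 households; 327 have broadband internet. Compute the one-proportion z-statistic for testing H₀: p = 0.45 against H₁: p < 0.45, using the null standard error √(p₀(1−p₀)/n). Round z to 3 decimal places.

z = 5.214

Sample proportion p̂ = 327/587 = 0.55707.
Under H₀, SE = √(p₀(1−p₀)/n) = √(0.45·0.55/587) = √0.000421635 = 0.020534.
z = (p̂ − p₀)/SE = (0.55707 − 0.45)/0.020534 = 5.214.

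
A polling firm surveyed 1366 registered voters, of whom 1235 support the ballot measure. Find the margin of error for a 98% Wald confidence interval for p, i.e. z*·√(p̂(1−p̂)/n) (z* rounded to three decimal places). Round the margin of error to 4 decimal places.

ME = 0.0185

With x = 1235 successes in n = 1366, p̂ = 0.90410.
SE = √(p̂(1−p̂)/n) = √(0.086704/1366) = 0.007967.
z* = 2.326 at the 98% level.
Margin of error = z*·SE = 2.326 × 0.007967 = 0.0185.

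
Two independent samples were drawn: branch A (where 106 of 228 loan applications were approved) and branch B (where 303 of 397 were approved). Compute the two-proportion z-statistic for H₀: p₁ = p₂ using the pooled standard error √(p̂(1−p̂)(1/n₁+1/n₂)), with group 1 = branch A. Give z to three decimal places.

Sample proportions: p̂₁ = 106/228 = 0.46491 and p̂₂ = 303/397 = 0.76322.
Pooled p̂ = (106+303)/(228+397) = 409/625 = 0.65440.
SE = √[p̂(1−p̂)(1/n₁+1/n₂)] = √[0.65440·0.34560·(1/228+1/397)] ≈ 0.039517.
z = -0.29831/0.039517 = -7.549.

z = -7.549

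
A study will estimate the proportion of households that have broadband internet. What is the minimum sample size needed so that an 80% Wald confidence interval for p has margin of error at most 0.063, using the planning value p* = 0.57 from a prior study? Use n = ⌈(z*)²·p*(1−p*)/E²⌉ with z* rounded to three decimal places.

n = 102

The 80% critical value is z* = 1.282.
p*(1−p*) = 0.57·0.43 = 0.2451.
Required n before rounding: 1.643524 × 0.2451 / 0.063² = 101.494.
⌈101.494⌉ = 102.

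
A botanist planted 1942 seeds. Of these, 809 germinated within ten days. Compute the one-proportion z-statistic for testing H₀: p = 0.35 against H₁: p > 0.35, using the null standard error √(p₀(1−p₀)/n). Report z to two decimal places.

z = 6.15

p̂ = 809/1942 = 0.41658.
SE₀ = √(0.35·0.65/1942) = 0.010823.
z = (p̂ − p₀)/SE = (0.41658 − 0.35)/0.010823 = 6.15.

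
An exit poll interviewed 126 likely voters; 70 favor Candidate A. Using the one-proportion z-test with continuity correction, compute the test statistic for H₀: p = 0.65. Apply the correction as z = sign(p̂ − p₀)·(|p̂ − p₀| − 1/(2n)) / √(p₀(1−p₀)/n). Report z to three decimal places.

The sample proportion is 70/126 = 0.55556. p̂ − p₀ = -0.094444.
Continuity correction 1/(2n) = 1/252 = 0.003968.
Corrected numerator: |-0.094444| − 0.003968 = 0.090476.
Under H₀, SE = √(p₀(1−p₀)/n) = √(0.65·0.35/126) = √0.001805556 = 0.042492.
z = −0.090476/0.042492 = -2.129.

z = -2.129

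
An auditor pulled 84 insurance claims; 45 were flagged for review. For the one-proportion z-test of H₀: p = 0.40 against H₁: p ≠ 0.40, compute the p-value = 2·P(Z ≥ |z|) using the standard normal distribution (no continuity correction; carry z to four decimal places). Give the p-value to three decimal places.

p-value = 0.011

p̂ = 45/84 = 0.53571.
Null standard error: √(0.40·0.60/84) = √0.002857143 = 0.053452.
Test statistic (full precision, shown to 4 dp): z = (45/84 − 0.40)/SE₀ ≈ 2.5390.
p-value = 2·P(Z ≥ |z|) with z = 2.5390 → 0.011.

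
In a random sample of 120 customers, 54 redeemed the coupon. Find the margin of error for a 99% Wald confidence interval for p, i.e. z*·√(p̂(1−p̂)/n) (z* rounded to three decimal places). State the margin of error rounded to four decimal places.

With x = 54 successes in n = 120, p̂ = 0.45000.
Standard error of p̂: √(0.247500/120) = √0.002062500 = 0.045415.
For 99% confidence, z* = 2.576.
Margin of error = z*·SE = 2.576 × 0.045415 = 0.1170.

ME = 0.1170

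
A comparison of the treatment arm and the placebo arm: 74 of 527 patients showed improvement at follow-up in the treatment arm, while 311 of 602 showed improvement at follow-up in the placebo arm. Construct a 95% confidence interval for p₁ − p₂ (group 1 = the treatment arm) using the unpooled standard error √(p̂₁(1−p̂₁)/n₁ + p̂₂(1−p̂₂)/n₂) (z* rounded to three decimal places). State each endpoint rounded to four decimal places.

p̂₁ = 74/527 = 0.14042, p̂₂ = 311/602 = 0.51661; p̂₁ − p̂₂ = -0.37619.
SE = √(0.000229033 + 0.000414824) = √0.000643857 = 0.025374.
For 95% confidence, z* = 1.960. Margin = 1.960·0.025374 = 0.04973.
CI: -0.37619 ± 0.04973 = (-0.4259, -0.3265).

(-0.4259, -0.3265)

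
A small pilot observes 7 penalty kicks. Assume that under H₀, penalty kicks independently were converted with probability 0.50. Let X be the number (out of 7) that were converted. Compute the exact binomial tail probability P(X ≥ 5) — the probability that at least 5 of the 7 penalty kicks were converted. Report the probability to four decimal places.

P = 0.2266

X is binomial with n = 7 and p = 0.50.
P(X ≥ 5) = C(7,5)·0.50^5·0.50^2 + C(7,6)·0.50^6·0.50^1 + C(7,7)·0.50^7·0.50^0.
= 0.164062 + 0.054688 + 0.007812 = 0.2266.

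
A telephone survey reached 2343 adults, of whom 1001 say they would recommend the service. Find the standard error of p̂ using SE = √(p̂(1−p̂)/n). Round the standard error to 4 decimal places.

Sample proportion p̂ = 1001/2343 = 0.42723.
p̂(1−p̂) = 0.244705.
SE = √(0.244705/2343) = √0.000104441 = 0.0102.

SE = 0.0102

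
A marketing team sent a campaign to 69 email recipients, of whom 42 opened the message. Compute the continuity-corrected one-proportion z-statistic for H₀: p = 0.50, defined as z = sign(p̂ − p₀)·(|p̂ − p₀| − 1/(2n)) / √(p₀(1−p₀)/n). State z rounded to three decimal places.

z = 1.685

With x = 42 successes in n = 69, p̂ = 0.60870. p̂ − p₀ = 0.108696.
1/(2n) = 0.007246.
Corrected numerator: |0.108696| − 0.007246 = 0.101450.
Null standard error: √(0.50·0.50/69) = √0.003623188 = 0.060193.
z = +0.101450/0.060193 = 1.685.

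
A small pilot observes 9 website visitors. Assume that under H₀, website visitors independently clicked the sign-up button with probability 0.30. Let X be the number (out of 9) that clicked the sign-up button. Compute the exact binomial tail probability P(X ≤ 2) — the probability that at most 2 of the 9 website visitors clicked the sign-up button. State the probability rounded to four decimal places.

P = 0.4628

X is binomial with n = 9 and p = 0.30.
P(X ≤ 2) = C(9,0)·0.30^0·0.70^9 + C(9,1)·0.30^1·0.70^8 + C(9,2)·0.30^2·0.70^7.
= 0.040354 + 0.155650 + 0.266828 = 0.4628.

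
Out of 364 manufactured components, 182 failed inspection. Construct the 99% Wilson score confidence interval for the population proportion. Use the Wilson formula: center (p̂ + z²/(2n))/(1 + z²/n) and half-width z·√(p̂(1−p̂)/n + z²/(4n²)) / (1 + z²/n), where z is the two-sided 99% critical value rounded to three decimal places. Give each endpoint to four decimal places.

(0.4331, 0.5669)

p̂ = 182/364 = 0.50000; z = 2.576, so z² = 6.635776.
Denominator 1 + z²/n = 1 + 6.635776/364 = 1.018230.
Center = (0.50000 + 0.009115)/1.018230 = 0.50000.
Radicand: p̂(1−p̂)/n + z²/(4n²) = 0.000686813 + 0.000012521 = 0.000699334.
Half-width = z·√(radicand)/denom = 2.576·0.026445/1.018230 = 0.06690.
CI: 0.50000 ± 0.06690 = (0.4331, 0.5669).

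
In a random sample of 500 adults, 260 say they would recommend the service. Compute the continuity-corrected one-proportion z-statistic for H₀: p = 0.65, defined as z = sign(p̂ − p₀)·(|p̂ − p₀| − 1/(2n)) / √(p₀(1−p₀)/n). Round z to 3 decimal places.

Sample proportion p̂ = 260/500 = 0.52000. p̂ − p₀ = -0.130000.
Continuity correction 1/(2n) = 1/1000 = 0.001000.
Corrected numerator: |-0.130000| − 0.001000 = 0.129000.
Under H₀, SE = √(p₀(1−p₀)/n) = √(0.65·0.35/500) = √0.000455000 = 0.021331.
z = −0.129000/0.021331 = -6.048.

z = -6.048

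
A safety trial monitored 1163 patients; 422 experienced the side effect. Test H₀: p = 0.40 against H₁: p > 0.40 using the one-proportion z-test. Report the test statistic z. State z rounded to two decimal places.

z = -2.59

p̂ = 422/1163 = 0.36285.
Null standard error: √(0.40·0.60/1163) = √0.000206363 = 0.014365.
z = (p̂ − p₀)/SE = (0.36285 − 0.40)/0.014365 = -2.59.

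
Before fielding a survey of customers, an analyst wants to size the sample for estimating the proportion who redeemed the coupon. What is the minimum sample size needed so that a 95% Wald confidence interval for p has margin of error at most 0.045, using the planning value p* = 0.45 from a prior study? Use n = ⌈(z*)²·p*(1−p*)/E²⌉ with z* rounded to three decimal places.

For 95% confidence, z* = 1.960.
p*(1−p*) = 0.2475.
Required n before rounding: 3.841600 × 0.2475 / 0.045² = 469.529.
Rounding up, n = 470.

n = 470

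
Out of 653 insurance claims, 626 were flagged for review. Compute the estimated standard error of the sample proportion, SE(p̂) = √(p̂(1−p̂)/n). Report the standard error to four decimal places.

The sample proportion is 626/653 = 0.95865.
p̂(1−p̂) = 0.039640.
Dividing by n and taking the root: √0.000060704 = 0.0078.

SE = 0.0078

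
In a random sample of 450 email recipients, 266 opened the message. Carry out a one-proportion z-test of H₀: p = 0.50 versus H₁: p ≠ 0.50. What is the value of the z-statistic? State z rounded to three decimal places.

Sample proportion p̂ = 266/450 = 0.59111.
SE₀ = √(0.50·0.50/450) = 0.023570.
Test statistic: z = 0.09111/0.023570 = 3.866.

z = 3.866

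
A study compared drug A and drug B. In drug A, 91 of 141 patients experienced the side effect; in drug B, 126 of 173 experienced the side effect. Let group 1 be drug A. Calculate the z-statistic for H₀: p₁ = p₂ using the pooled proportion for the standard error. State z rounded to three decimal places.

p̂₁ = 91/141 = 0.64539, p̂₂ = 126/173 = 0.72832.
Pooled p̂ = (91+126)/(141+173) = 217/314 = 0.69108.
Pooled SE = √[0.2134874·0.01287255] ≈ 0.052423.
z = (p̂₁ − p̂₂)/SE = (0.64539 − 0.72832)/0.052423 = -0.08293/0.052423 = -1.582.

z = -1.582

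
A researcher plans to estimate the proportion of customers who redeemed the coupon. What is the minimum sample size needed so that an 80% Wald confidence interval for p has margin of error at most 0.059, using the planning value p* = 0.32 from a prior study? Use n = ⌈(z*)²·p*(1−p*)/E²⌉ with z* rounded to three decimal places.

n = 103

z* = 1.282 at the 80% level.
p*(1−p*) = 0.32·0.68 = 0.2176.
Required n before rounding: 1.643524 × 0.2176 / 0.059² = 102.738.
Rounding up, n = 103.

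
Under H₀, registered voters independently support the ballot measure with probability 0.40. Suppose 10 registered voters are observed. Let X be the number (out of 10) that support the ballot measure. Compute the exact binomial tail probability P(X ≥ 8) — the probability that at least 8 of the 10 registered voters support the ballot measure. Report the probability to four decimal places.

P = 0.0123

X is binomial with n = 10 and p = 0.40.
P(X ≥ 8) = C(10,8)·0.40^8·0.60^2 + C(10,9)·0.40^9·0.60^1 + C(10,10)·0.40^10·0.60^0.
= 0.010617 + 0.001573 + 0.000105 = 0.0123.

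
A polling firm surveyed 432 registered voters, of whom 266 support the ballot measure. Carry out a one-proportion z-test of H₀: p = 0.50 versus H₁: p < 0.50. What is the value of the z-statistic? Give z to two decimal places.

z = 4.81

With x = 266 successes in n = 432, p̂ = 0.61574.
Under H₀, SE = √(p₀(1−p₀)/n) = √(0.50·0.50/432) = √0.000578704 = 0.024056.
z = (0.61574 − 0.50)/0.024056 = 0.11574/0.024056 = 4.81.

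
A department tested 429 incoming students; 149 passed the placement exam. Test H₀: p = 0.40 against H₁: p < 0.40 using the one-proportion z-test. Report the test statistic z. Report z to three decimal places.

Sample proportion p̂ = 149/429 = 0.34732.
SE₀ = √(0.40·0.60/429) = 0.023652.
z = (0.34732 − 0.40)/0.023652 = -0.05268/0.023652 = -2.227.

z = -2.227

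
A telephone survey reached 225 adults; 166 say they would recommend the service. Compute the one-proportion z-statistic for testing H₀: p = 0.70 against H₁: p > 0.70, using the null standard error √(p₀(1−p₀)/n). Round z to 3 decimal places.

z = 1.237

p̂ = 166/225 = 0.73778.
Under H₀, SE = √(p₀(1−p₀)/n) = √(0.70·0.30/225) = √0.000933333 = 0.030551.
Test statistic: z = 0.03778/0.030551 = 1.237.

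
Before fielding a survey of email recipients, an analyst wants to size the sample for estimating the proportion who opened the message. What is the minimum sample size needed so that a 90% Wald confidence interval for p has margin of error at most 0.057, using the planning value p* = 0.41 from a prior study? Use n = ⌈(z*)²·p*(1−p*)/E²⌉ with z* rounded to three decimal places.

The 90% critical value is z* = 1.645.
p*(1−p*) = 0.41·0.59 = 0.2419.
(z*)²·p*(1−p*)/E² = 2.706025·0.2419/0.003249 = 201.474.
⌈201.474⌉ = 202.

n = 202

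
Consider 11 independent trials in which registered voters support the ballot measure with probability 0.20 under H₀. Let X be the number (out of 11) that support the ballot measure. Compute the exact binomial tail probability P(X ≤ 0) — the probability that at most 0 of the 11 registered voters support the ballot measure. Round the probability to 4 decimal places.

P = 0.0859

X ~ Binomial(n=11, p=0.20).
P(X ≤ 0) = C(11,0)·0.20^0·0.80^11.
= 0.085899 = 0.0859.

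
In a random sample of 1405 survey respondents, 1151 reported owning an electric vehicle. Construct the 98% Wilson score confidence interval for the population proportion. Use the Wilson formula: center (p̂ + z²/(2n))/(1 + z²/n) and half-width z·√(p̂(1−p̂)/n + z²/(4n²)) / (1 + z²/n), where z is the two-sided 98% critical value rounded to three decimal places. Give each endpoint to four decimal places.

(0.7941, 0.8419)

Here p̂ = 1151/1405 = 0.81922 and z = 2.326 (z² = 5.410276).
1 + z²/n = 1.003851.
Center = (0.81922 + 0.001925)/1.003851 = 0.81799.
Radicand: p̂(1−p̂)/n + z²/(4n²) = 0.000105410 + 0.000000685 = 0.000106095.
Half-width = z·√(radicand)/denom = 2.326·0.010300/1.003851 = 0.02387.
CI: 0.81799 ± 0.02387 = (0.7941, 0.8419).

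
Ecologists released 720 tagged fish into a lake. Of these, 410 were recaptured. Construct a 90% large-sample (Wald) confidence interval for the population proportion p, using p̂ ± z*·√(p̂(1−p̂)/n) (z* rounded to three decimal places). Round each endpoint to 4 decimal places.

With x = 410 successes in n = 720, p̂ = 0.56944.
Standard error of p̂: √(0.245177/720) = √0.000340524 = 0.018453.
For 90% confidence, z* = 1.645.
Margin = 1.645·0.018453 = 0.03036.
Interval: 0.56944 ± 0.03036 → (0.5391, 0.5998).

(0.5391, 0.5998)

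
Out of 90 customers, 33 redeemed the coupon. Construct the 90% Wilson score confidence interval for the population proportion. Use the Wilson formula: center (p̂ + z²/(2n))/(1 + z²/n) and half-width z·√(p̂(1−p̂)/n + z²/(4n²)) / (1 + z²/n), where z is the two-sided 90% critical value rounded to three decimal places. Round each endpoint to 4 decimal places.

p̂ = 33/90 = 0.36667; z = 1.645, so z² = 2.706025.
1 + z²/n = 1.030067.
Center = (0.36667 + 0.015033)/1.030067 = 0.37056.
Radicand: p̂(1−p̂)/n + z²/(4n²) = 0.002580247 + 0.000083519 = 0.002663766.
Half-width = 1.645·√0.002663766/1.030067 = 0.08242.
So the interval runs from 0.2881 to 0.4530.

(0.2881, 0.4530)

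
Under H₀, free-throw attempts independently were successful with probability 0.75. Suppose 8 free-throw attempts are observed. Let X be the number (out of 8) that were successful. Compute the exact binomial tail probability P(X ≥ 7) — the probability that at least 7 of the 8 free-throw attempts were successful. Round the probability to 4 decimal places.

X is binomial with n = 8 and p = 0.75.
P(X ≥ 7) = C(8,7)·0.75^7·0.25^1 + C(8,8)·0.75^8·0.25^0.
= 0.266968 + 0.100113 = 0.3671.

P = 0.3671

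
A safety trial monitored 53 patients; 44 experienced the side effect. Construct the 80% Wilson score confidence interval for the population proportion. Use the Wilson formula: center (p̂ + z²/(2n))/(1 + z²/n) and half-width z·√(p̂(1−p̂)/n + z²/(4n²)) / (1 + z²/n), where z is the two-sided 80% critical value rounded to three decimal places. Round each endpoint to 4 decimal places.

(0.7544, 0.8861)

Here p̂ = 44/53 = 0.83019 and z = 1.282 (z² = 1.643524).
Denominator 1 + z²/n = 1 + 1.643524/53 = 1.031010.
Adjusted center: (0.83019 + z²/(2n))/1.031010 = 0.82026.
Radicand: p̂(1−p̂)/n + z²/(4n²) = 0.002659914 + 0.000146273 = 0.002806187.
Half-width = 1.282·√0.002806187/1.031010 = 0.06587.
CI: 0.82026 ± 0.06587 = (0.7544, 0.8861).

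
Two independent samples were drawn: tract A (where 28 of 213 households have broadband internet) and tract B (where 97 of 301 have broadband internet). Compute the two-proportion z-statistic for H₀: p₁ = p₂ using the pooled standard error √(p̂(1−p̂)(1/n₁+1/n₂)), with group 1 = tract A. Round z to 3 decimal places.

p̂₁ = 28/213 = 0.13146, p̂₂ = 97/301 = 0.32226.
Pooled p̂ = (28+97)/(213+301) = 125/514 = 0.24319.
Pooled SE = √[0.1840490·0.00801709] ≈ 0.038413.
z = (p̂₁ − p̂₂)/SE = (0.13146 − 0.32226)/0.038413 = -0.19080/0.038413 = -4.967.

z = -4.967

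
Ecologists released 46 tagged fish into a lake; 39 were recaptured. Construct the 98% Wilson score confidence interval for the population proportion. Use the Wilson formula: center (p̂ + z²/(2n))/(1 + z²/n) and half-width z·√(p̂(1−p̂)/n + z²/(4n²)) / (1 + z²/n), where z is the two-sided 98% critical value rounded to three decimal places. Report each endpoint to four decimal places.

p̂ = 39/46 = 0.84783; z = 2.326, so z² = 5.410276.
Denominator 1 + z²/n = 1 + 5.410276/46 = 1.117615.
Center = (0.84783 + 0.058807)/1.117615 = 0.81122.
Radicand: p̂(1−p̂)/n + z²/(4n²) = 0.002804718 + 0.000639210 = 0.003443928.
Half-width = 2.326·√0.003443928/1.117615 = 0.12214.
So the interval runs from 0.6891 to 0.9334.

(0.6891, 0.9334)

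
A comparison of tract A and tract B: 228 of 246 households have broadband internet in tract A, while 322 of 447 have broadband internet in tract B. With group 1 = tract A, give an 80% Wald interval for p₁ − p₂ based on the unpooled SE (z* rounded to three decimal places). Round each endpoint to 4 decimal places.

p̂₁ = 228/246 = 0.92683, p̂₂ = 322/447 = 0.72036; p̂₁ − p̂₂ = 0.20647.
Unpooled SE = √(p̂₁(1−p̂₁)/n₁ + p̂₂(1−p̂₂)/n₂) = √(0.000275678 + 0.000450654) = 0.026951.
The 80% critical value is z* = 1.282. Margin of error = 0.03455.
Interval: 0.20647 ± 0.03455 → (0.1719, 0.2410).

(0.1719, 0.2410)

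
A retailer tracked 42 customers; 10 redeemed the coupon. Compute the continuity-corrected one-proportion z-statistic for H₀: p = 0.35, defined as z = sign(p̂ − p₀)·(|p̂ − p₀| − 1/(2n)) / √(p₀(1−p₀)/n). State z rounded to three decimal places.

z = -1.359

The sample proportion is 10/42 = 0.23810. p̂ − p₀ = -0.111905.
Continuity correction 1/(2n) = 1/84 = 0.011905.
Corrected numerator: |-0.111905| − 0.011905 = 0.100000.
Under H₀, SE = √(p₀(1−p₀)/n) = √(0.35·0.65/42) = √0.005416667 = 0.073598.
z = (−)0.100000/0.073598 = -1.359.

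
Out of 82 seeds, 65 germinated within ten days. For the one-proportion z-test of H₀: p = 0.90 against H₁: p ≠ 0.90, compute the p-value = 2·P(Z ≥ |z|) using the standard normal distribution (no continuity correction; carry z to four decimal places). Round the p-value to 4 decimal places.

p-value = 0.0012

With x = 65 successes in n = 82, p̂ = 0.79268.
SE₀ = √(0.90·0.10/82) = 0.033129.
z = (p̂ − p₀)/SE = (65/82 − 0.90)/0.033129 ≈ -3.2393.
p-value = 2·P(Z ≥ |z|) with z = -3.2393 → 0.0012.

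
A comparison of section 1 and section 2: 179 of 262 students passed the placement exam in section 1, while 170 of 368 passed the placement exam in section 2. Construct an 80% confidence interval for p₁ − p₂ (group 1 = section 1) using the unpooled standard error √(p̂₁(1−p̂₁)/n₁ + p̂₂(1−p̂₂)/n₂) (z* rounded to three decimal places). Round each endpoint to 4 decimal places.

p̂₁ = 0.68321, p̂₂ = 0.46196, so the observed difference is 0.22125.
SE = √(0.000826090 + 0.000675415) = √0.001501505 = 0.038749.
For 80% confidence, z* = 1.282. Margin of error = 0.04968.
Interval: 0.22125 ± 0.04968 → (0.1716, 0.2709).

(0.1716, 0.2709)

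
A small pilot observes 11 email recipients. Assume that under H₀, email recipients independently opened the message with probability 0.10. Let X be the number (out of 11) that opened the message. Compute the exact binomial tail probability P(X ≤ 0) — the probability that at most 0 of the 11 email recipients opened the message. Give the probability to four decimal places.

P = 0.3138

X is binomial with n = 11 and p = 0.10.
P(X ≤ 0) = C(11,0)·0.10^0·0.90^11.
= 0.313811 = 0.3138.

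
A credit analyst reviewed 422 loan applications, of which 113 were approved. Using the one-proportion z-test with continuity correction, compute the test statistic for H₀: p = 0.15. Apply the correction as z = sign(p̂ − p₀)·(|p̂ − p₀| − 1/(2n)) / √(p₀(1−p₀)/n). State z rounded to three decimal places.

The sample proportion is 113/422 = 0.26777. p̂ − p₀ = 0.117773.
Continuity correction 1/(2n) = 1/844 = 0.001185.
Corrected numerator: |0.117773| − 0.001185 = 0.116588.
SE₀ = √(0.15·0.85/422) = 0.017382.
z = +0.116588/0.017382 = 6.707.

z = 6.707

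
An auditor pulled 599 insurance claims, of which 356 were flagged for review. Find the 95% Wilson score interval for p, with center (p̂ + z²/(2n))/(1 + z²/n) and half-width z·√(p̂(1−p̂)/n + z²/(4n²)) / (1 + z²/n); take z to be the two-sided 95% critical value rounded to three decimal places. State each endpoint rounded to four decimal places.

(0.5545, 0.6329)

p̂ = 356/599 = 0.59432; z = 1.960, so z² = 3.841600.
Denominator 1 + z²/n = 1 + 3.841600/599 = 1.006413.
Center = (0.59432 + 0.003207)/1.006413 = 0.59372.
Radicand: p̂(1−p̂)/n + z²/(4n²) = 0.000402509 + 0.000002677 = 0.000405186.
Half-width = z·√(radicand)/denom = 1.960·0.020129/1.006413 = 0.03920.
So the interval runs from 0.5545 to 0.6329.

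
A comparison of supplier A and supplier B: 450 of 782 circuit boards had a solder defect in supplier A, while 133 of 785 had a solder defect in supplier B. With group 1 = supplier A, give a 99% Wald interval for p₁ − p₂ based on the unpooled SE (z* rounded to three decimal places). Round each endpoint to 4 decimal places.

(0.3489, 0.4631)

p̂₁ = 450/782 = 0.57545, p̂₂ = 133/785 = 0.16943; p̂₁ − p̂₂ = 0.40602.
Unpooled SE = √(p̂₁(1−p̂₁)/n₁ + p̂₂(1−p̂₂)/n₂) = √(0.000312414 + 0.000179263) = 0.022174.
For 99% confidence, z* = 2.576. Margin of error = 0.05712.
CI: 0.40602 ± 0.05712 = (0.3489, 0.4631).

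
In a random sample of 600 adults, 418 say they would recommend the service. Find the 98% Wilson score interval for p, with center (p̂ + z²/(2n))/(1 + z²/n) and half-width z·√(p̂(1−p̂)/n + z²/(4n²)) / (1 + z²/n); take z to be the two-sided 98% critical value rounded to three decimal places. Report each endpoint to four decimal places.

Here p̂ = 418/600 = 0.69667 and z = 2.326 (z² = 5.410276).
1 + z²/n = 1.009017.
Center = (0.69667 + 0.004509)/1.009017 = 0.69491.
Radicand: p̂(1−p̂)/n + z²/(4n²) = 0.000352204 + 0.000003757 = 0.000355961.
Half-width = 2.326·√0.000355961/1.009017 = 0.04349.
Interval: 0.69491 ± 0.04349 → (0.6514, 0.7384).

(0.6514, 0.7384)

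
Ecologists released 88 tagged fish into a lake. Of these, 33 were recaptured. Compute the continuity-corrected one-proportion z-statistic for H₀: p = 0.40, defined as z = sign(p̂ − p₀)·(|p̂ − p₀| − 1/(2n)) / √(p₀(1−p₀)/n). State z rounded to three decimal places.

The sample proportion is 33/88 = 0.37500. p̂ − p₀ = -0.025000.
Continuity correction 1/(2n) = 1/176 = 0.005682.
Corrected numerator: |-0.025000| − 0.005682 = 0.019318.
SE₀ = √(0.40·0.60/88) = 0.052223.
z = −0.019318/0.052223 = -0.370.

z = -0.370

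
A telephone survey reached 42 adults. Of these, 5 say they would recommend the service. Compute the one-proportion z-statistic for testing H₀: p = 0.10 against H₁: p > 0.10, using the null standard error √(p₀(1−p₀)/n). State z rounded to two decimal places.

z = 0.41

With x = 5 successes in n = 42, p̂ = 0.11905.
Under H₀, SE = √(p₀(1−p₀)/n) = √(0.10·0.90/42) = √0.002142857 = 0.046291.
Test statistic: z = 0.01905/0.046291 = 0.41.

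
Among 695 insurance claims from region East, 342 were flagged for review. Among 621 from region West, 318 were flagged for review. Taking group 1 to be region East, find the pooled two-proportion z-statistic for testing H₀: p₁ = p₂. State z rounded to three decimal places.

z = -0.724

p̂₁ = 342/695 = 0.49209, p̂₂ = 318/621 = 0.51208.
Pooled p̂ = (342+318)/(695+621) = 660/1316 = 0.50152.
Pooled SE = √[0.2499977·0.00304915] ≈ 0.027609.
z = -0.01999/0.027609 = -0.724.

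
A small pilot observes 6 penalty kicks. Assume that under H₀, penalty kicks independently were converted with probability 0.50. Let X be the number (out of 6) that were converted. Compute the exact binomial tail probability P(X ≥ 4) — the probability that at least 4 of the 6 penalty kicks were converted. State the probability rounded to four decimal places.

P = 0.3438

X is binomial with n = 6 and p = 0.50.
P(X ≥ 4) = C(6,4)·0.50^4·0.50^2 + C(6,5)·0.50^5·0.50^1 + C(6,6)·0.50^6·0.50^0.
= 0.234375 + 0.093750 + 0.015625 = 0.3438.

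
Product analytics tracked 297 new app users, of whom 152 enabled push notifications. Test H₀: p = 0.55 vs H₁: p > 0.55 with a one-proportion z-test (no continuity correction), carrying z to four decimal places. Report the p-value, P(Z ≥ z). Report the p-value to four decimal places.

The sample proportion is 152/297 = 0.51178.
SE₀ = √(0.55·0.45/297) = 0.028868.
z = (p̂ − p₀)/SE = (152/297 − 0.55)/0.028868 ≈ -1.3238.
From the standard normal, P(Z ≥ z) = 0.9072.

p-value = 0.9072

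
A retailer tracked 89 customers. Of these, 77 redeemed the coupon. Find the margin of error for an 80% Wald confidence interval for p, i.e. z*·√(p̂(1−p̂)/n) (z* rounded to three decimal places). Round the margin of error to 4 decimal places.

ME = 0.0464

Sample proportion p̂ = 77/89 = 0.86517.
SE(p̂) = √(0.86517·0.13483/89) = 0.036204.
z* = 1.282 at the 80% level.
ME = 1.282·0.036204 = 0.0464.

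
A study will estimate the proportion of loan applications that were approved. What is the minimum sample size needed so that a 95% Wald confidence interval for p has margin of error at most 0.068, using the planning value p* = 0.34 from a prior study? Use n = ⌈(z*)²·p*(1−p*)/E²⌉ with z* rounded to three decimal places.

n = 187

z* = 1.960 at the 95% level.
p*(1−p*) = 0.2244.
Required n before rounding: 3.841600 × 0.2244 / 0.068² = 186.431.
Rounding up, n = 187.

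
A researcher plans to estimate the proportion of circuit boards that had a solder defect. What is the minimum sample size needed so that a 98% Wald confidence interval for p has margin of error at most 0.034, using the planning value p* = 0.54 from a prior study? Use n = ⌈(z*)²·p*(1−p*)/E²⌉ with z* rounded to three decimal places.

z* = 2.326 at the 98% level.
p*(1−p*) = 0.2484.
Required n before rounding: 5.410276 × 0.2484 / 0.034² = 1162.554.
Rounding up, n = 1163.

n = 1163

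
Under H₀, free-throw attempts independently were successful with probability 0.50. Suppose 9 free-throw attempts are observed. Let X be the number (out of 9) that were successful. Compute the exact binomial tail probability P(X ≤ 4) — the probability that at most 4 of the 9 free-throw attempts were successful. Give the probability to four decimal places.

X is binomial with n = 9 and p = 0.50.
P(X ≤ 4) = Σ_{j=0}^{4} C(9,j)·0.50^j·0.50^{9−j}.
= 0.001953 + 0.017578 + 0.070312 + 0.164062 + 0.246094 = 0.5000.

P = 0.5000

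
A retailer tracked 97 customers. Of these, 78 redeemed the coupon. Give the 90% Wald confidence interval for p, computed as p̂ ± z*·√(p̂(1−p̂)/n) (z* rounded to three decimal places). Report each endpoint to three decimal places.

With x = 78 successes in n = 97, p̂ = 0.80412.
SE = √(p̂(1−p̂)/n) = √(0.157509/97) = 0.040296.
The 90% critical value is z* = 1.645.
Margin = 1.645·0.040296 = 0.06629.
So the interval runs from 0.738 to 0.870.

(0.738, 0.870)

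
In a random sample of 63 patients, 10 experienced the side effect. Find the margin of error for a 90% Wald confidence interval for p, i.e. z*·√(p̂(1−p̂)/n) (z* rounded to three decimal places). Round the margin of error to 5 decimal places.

ME = 0.07573

p̂ = 10/63 = 0.15873.
SE = √(p̂(1−p̂)/n) = √(0.133535/63) = 0.046039.
The 90% critical value is z* = 1.645.
Margin of error = z*·SE = 1.645 × 0.046039 = 0.07573.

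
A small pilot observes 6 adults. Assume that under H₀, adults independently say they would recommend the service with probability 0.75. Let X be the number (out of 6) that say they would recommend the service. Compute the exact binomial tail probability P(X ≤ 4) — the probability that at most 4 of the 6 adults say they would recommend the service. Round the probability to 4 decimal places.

X is binomial with n = 6 and p = 0.75.
P(X ≤ 4) = Σ_{j=0}^{4} C(6,j)·0.75^j·0.25^{6−j}.
= 0.000244 + 0.004395 + 0.032959 + 0.131836 + 0.296631 = 0.4661.

P = 0.4661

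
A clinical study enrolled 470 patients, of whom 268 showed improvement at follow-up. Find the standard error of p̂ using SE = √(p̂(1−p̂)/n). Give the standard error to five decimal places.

SE = 0.02283

With x = 268 successes in n = 470, p̂ = 0.57021.
p̂(1−p̂) = 0.245071.
SE = √(0.245071/470) = 0.02283.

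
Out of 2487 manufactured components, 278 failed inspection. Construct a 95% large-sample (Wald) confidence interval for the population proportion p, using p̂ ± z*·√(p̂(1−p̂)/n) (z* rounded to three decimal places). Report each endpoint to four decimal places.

p̂ = 278/2487 = 0.11178.
SE(p̂) = √(0.11178·0.88822/2487) = 0.006318.
z* = 1.960 at the 95% level.
Margin = 1.960·0.006318 = 0.01238.
CI: 0.11178 ± 0.01238 = (0.0994, 0.1242).

(0.0994, 0.1242)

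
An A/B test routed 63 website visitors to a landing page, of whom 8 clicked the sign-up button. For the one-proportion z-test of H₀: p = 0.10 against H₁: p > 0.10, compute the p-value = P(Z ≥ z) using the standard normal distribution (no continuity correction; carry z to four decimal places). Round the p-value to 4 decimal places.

p-value = 0.2376

The sample proportion is 8/63 = 0.12698.
SE₀ = √(0.10·0.90/63) = 0.037796.
z = (p̂ − p₀)/SE = (8/63 − 0.10)/0.037796 ≈ 0.7139.
From the standard normal, P(Z ≥ z) = 0.2376.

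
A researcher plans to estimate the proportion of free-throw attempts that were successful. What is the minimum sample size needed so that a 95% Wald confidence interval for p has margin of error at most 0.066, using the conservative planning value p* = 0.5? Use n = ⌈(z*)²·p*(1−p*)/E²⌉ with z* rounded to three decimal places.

z* = 1.960 at the 95% level.
p*(1−p*) = 0.2500.
Required n before rounding: 3.841600 × 0.2500 / 0.066² = 220.478.
⌈220.478⌉ = 221.

n = 221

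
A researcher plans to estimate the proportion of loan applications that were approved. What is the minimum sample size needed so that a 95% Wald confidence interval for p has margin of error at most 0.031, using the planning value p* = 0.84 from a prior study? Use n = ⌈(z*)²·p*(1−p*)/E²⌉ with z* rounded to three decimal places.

For 95% confidence, z* = 1.960.
p*(1−p*) = 0.84·0.16 = 0.1344.
Required n before rounding: 3.841600 × 0.1344 / 0.031² = 537.264.
Rounding up, n = 538.

n = 538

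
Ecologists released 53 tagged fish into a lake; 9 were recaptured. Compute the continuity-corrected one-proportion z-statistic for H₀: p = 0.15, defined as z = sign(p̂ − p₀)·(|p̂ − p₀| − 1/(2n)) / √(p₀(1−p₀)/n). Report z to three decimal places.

Sample proportion p̂ = 9/53 = 0.16981. p̂ − p₀ = 0.019811.
Continuity correction 1/(2n) = 1/106 = 0.009434.
Corrected numerator: |0.019811| − 0.009434 = 0.010377.
SE₀ = √(0.15·0.85/53) = 0.049048.
z = (+)0.010377/0.049048 = 0.212.

z = 0.212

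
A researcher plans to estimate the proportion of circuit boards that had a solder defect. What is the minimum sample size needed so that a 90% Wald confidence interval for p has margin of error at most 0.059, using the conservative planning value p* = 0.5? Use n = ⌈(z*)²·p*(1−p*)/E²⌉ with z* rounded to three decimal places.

The 90% critical value is z* = 1.645.
p*(1−p*) = 0.50·0.50 = 0.2500.
(z*)²·p*(1−p*)/E² = 2.706025·0.2500/0.003481 = 194.343.
Rounding up, n = 195.

n = 195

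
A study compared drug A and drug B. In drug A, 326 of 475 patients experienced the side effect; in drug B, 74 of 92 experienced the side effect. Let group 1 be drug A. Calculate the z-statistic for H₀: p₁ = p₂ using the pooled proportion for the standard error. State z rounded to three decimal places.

z = -2.273

Sample proportions: p̂₁ = 326/475 = 0.68632 and p̂₂ = 74/92 = 0.80435.
Pooling: p̂ = 400/567 = 0.70547.
Pooled SE = √[0.2077832·0.01297483] ≈ 0.051923.
z = -0.11803/0.051923 = -2.273.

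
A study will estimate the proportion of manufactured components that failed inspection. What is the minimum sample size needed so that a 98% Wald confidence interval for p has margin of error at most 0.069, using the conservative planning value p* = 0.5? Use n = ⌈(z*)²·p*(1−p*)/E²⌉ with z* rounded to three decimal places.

For 98% confidence, z* = 2.326.
p*(1−p*) = 0.50·0.50 = 0.2500.
Required n before rounding: 5.410276 × 0.2500 / 0.069² = 284.093.
Rounding up, n = 285.

n = 285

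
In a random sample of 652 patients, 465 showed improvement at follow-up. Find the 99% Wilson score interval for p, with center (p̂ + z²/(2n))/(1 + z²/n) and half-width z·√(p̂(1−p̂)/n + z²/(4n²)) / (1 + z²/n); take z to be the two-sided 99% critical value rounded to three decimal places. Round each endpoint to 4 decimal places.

Here p̂ = 465/652 = 0.71319 and z = 2.576 (z² = 6.635776).
1 + z²/n = 1.010178.
Center = (0.71319 + 0.005089)/1.010178 = 0.71104.
Radicand: p̂(1−p̂)/n + z²/(4n²) = 0.000313727 + 0.000003902 = 0.000317629.
Half-width = 2.576·√0.000317629/1.010178 = 0.04545.
Interval: 0.71104 ± 0.04545 → (0.6656, 0.7565).

(0.6656, 0.7565)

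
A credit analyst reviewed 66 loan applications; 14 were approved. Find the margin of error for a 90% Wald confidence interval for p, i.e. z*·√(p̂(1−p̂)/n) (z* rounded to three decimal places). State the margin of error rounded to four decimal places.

ME = 0.0828

Sample proportion p̂ = 14/66 = 0.21212.
SE = √(p̂(1−p̂)/n) = √(0.167126/66) = 0.050321.
The 90% critical value is z* = 1.645.
ME = 1.645·0.050321 = 0.0828.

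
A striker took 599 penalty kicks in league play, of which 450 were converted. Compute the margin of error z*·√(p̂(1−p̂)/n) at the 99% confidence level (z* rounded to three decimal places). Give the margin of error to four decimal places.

The sample proportion is 450/599 = 0.75125.
SE = √(p̂(1−p̂)/n) = √(0.186872/599) = 0.017663.
For 99% confidence, z* = 2.576.
ME = 2.576·0.017663 = 0.0455.

ME = 0.0455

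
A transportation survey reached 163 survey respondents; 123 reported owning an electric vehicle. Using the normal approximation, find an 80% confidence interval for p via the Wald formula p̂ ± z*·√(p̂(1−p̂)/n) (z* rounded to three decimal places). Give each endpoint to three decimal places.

(0.711, 0.798)

p̂ = 123/163 = 0.75460.
Standard error of p̂: √(0.185178/163) = √0.001136063 = 0.033706.
z* = 1.282 at the 80% level.
Margin = 1.282·0.033706 = 0.04321.
CI: 0.75460 ± 0.04321 = (0.711, 0.798).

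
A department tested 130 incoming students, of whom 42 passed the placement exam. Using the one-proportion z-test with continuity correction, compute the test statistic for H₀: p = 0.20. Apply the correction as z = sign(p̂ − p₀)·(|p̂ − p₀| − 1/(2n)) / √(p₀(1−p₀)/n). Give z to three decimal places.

With x = 42 successes in n = 130, p̂ = 0.32308. p̂ − p₀ = 0.123077.
1/(2n) = 0.003846.
Corrected numerator: |0.123077| − 0.003846 = 0.119231.
Null standard error: √(0.20·0.80/130) = √0.001230769 = 0.035082.
z = (+)0.119231/0.035082 = 3.399.

z = 3.399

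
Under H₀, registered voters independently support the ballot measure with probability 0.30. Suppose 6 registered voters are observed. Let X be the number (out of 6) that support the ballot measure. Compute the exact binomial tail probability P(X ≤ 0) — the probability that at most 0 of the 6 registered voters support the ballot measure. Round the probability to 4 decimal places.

X is binomial with n = 6 and p = 0.30.
P(X ≤ 0) = C(6,0)·0.30^0·0.70^6.
= 0.117649 = 0.1176.

P = 0.1176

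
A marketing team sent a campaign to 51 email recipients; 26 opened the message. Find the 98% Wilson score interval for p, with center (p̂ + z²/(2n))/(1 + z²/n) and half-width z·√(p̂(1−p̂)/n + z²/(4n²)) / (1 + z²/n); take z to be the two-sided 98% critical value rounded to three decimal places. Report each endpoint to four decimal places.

p̂ = 26/51 = 0.50980; z = 2.326, so z² = 5.410276.
Denominator 1 + z²/n = 1 + 5.410276/51 = 1.106084.
Center = (0.50980 + 0.053042)/1.106084 = 0.50886.
Radicand: p̂(1−p̂)/n + z²/(4n²) = 0.004900076 + 0.000520019 = 0.005420095.
Half-width = 2.326·√0.005420095/1.106084 = 0.15482.
Interval: 0.50886 ± 0.15482 → (0.3540, 0.6637).

(0.3540, 0.6637)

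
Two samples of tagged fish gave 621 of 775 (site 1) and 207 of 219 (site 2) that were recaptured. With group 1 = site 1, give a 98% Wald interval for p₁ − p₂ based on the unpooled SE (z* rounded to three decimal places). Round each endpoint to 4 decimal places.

(-0.1928, -0.0950)

p̂₁ = 0.80129, p̂₂ = 0.94521, so the observed difference is -0.14392.
Unpooled SE = √(p̂₁(1−p̂₁)/n₁ + p̂₂(1−p̂₂)/n₂) = √(0.000205451 + 0.000236494) = 0.021022.
z* = 2.326 at the 98% level. Margin = 2.326·0.021022 = 0.04890.
So the interval runs from -0.1928 to -0.0950.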